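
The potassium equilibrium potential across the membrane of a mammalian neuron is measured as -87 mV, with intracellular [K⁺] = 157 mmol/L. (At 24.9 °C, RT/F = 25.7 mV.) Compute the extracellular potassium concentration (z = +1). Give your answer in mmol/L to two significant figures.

Nernst: E = (25.7/1) · ln([out]/[in]), so ln([out]/[in]) = -87.0 × 1 / 25.7 = -3.3852.
[out]/[in] = e^(-3.3852) = 0.03387.
[out] = 0.03387 × 157 = 5.318 mmol/L.

5.3 mmol/L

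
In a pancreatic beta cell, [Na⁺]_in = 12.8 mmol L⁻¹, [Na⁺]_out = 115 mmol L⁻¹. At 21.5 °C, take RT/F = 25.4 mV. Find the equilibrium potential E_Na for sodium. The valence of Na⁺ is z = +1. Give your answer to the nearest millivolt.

56 mV

E = (25.4/z) · ln([Na⁺]_out/[Na⁺]_in) with z = +1.
= (25.4/1) · ln(115/12.8) = 25.40 · ln(8.984)
= 25.40 · (2.1955) = 55.77 mV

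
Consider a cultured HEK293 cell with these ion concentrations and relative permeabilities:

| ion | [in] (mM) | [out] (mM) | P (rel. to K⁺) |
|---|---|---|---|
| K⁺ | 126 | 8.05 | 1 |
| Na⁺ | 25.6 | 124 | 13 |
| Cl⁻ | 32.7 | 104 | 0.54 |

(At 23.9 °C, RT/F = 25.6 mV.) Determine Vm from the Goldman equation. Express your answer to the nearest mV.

Vm = 25.6 · ln[(Σ P·[cation]ₒ + Σ P·[anion]ᵢ) / (Σ P·[cation]ᵢ + Σ P·[anion]ₒ)]
Numerator = 1×8.05 + 13×124 + 0.54×32.7 = 1638
Denominator = 1×126 + 13×25.6 + 0.54×104 = 515
Vm = 25.6 · ln(3.1803) = 25.6 × (1.1570) = 29.62 mV

30 mV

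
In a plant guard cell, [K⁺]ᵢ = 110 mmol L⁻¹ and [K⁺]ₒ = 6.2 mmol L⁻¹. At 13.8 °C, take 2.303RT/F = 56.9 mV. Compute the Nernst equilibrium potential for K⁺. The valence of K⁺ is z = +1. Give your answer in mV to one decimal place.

-71.1 mV

E = (56.9/z) · log₁₀([K⁺]_out/[K⁺]_in) with z = +1.
= (56.9/1) · log₁₀(6.2/110) = 56.90 · log₁₀(0.05636)
= 56.90 · (-1.2490) = -71.07 mV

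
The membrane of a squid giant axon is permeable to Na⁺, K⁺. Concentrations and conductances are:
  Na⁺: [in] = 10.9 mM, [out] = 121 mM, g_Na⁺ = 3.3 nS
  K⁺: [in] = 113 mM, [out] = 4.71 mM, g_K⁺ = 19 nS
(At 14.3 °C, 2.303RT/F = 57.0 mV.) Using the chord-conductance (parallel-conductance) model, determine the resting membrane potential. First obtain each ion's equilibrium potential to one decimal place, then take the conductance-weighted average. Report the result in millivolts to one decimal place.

E_Na⁺ = (57.0/1)·log₁₀(121/10.9) = 59.6 mV
E_K⁺ = (57.0/1)·log₁₀(4.71/113) = -78.7 mV
Vm = (Σ gᵢEᵢ)/(Σ gᵢ) = (3.3·59.6 + 19·-78.7) / (3.3 + 19)
= -1298.62 / 22.3 = -58.23 mV

-58.2 mV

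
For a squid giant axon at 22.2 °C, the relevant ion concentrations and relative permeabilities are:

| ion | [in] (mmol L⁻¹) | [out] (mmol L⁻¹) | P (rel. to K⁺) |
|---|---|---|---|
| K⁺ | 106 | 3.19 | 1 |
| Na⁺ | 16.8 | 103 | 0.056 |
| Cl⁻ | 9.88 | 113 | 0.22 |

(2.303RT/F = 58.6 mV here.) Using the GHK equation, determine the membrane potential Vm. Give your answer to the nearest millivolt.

-63 mV

Vm = 58.6 · log₁₀[(Σ P·[cation]ₒ + Σ P·[anion]ᵢ) / (Σ P·[cation]ᵢ + Σ P·[anion]ₒ)]
Numerator = 1×3.19 + 0.056×103 + 0.22×9.88 = 11.13
Denominator = 1×106 + 0.056×16.8 + 0.22×113 = 131.8
Vm = 58.6 · log₁₀(0.084458) = 58.6 × (-1.0734) = -62.90 mV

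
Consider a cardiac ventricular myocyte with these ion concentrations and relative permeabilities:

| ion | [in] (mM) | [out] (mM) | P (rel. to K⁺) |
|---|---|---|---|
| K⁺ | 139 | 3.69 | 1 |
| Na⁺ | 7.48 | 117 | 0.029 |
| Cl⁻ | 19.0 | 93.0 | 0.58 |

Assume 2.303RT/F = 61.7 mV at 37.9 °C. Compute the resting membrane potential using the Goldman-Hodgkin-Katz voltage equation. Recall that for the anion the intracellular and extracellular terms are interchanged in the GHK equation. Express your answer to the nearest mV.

Vm = 61.7 · log₁₀[(Σ P·[cation]ₒ + Σ P·[anion]ᵢ) / (Σ P·[cation]ᵢ + Σ P·[anion]ₒ)]
Numerator = 1×3.69 + 0.029×117 + 0.58×19.0 = 18.1
Denominator = 1×139 + 0.029×7.48 + 0.58×93.0 = 193.2
Vm = 61.7 · log₁₀(0.093722) = 61.7 × (-1.0282) = -63.44 mV

-63 mV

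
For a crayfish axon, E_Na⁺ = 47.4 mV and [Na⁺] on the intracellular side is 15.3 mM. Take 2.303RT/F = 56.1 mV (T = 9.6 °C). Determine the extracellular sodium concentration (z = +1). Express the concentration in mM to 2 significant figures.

110 mM

Nernst: E = (56.1/1) · log₁₀([out]/[in]), so log₁₀([out]/[in]) = 47.4 × 1 / 56.1 = 0.8449.
[out]/[in] = 10^(0.8449) = 6.997.
[out] = 6.997 × 15.3 = 107.1 mM.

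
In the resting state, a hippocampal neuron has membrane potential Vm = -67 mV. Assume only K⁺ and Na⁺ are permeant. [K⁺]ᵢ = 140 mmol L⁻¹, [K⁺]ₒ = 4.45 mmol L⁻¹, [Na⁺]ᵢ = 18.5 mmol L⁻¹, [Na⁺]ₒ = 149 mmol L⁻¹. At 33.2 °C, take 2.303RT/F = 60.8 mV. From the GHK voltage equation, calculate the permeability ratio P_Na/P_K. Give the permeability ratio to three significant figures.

0.0449

Let α = P_Na/P_K. GHK: Vm = 60.8·log₁₀[(Kₒ + α·Naₒ)/(Kᵢ + α·Naᵢ)].
10^(Vm/60.8) = 10^(-67.0/60.8) = 0.079073
So 0.079073·(Kᵢ + α·Naᵢ) = Kₒ + α·Naₒ → α = (0.079073·140.0 − 4.45) / (149.0 − 0.079073·18.5)
α = (11.07 − 4.45) / (149.0 − 1.463) = 6.62/147.5 = 0.04487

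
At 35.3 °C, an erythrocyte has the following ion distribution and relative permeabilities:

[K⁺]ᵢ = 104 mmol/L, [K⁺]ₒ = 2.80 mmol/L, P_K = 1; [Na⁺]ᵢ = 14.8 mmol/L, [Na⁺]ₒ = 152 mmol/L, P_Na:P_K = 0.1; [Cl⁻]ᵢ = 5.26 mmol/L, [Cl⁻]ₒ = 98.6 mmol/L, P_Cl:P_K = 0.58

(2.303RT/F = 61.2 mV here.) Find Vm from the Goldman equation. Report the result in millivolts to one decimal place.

Vm = 61.2 · log₁₀[(Σ P·[cation]ₒ + Σ P·[anion]ᵢ) / (Σ P·[cation]ᵢ + Σ P·[anion]ₒ)]
Numerator = 1×2.80 + 0.1×152 + 0.58×5.26 = 21.05
Denominator = 1×104 + 0.1×14.8 + 0.58×98.6 = 162.7
Vm = 61.2 · log₁₀(0.12941) = 61.2 × (-0.8880) = -54.35 mV

-54.3 mV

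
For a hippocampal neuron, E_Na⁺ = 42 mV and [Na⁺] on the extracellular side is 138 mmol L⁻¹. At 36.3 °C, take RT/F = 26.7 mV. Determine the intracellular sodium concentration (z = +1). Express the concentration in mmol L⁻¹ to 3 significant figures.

Nernst: E = (26.7/1) · ln([out]/[in]), so ln([out]/[in]) = 42.0 × 1 / 26.7 = 1.5730.
[out]/[in] = e^(1.5730) = 4.821.
[in] = 138 / 4.821 = 28.62 mmol L⁻¹.

28.6 mmol L⁻¹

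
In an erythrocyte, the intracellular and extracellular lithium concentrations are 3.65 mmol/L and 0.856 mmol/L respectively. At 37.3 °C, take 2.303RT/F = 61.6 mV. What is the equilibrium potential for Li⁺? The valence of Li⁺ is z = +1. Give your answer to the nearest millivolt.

E = (61.6/z) · log₁₀([Li⁺]_out/[Li⁺]_in) with z = +1.
= (61.6/1) · log₁₀(0.856/3.65) = 61.60 · log₁₀(0.2345)
= 61.60 · (-0.6298) = -38.80 mV

-39 mV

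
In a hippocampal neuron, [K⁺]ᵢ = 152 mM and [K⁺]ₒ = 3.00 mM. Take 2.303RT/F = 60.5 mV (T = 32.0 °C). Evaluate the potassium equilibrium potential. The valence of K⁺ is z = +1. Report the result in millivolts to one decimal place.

E = (60.5/z) · log₁₀([K⁺]_out/[K⁺]_in) with z = +1.
= (60.5/1) · log₁₀(3.00/152) = 60.50 · log₁₀(0.01974)
= 60.50 · (-1.7047) = -103.14 mV

-103.1 mV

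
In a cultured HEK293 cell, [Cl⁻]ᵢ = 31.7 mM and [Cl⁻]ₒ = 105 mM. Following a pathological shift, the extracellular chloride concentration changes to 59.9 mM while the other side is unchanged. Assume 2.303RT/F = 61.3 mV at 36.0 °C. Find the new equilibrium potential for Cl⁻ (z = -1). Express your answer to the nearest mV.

After the shift: [Cl⁻]_out = 59.9, [Cl⁻]_in = 31.7 mM.
E_new = (61.3/-1)·log₁₀(59.9/31.7) = -61.30 · (0.2764) = -16.94 mV

-17 mV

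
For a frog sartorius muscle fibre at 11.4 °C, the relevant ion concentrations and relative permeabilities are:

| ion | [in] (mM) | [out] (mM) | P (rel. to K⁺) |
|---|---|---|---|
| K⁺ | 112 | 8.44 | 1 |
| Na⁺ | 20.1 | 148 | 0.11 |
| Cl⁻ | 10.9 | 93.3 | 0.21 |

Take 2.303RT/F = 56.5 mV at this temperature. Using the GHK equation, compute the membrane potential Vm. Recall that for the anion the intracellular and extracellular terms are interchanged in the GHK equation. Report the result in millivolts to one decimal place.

Vm = 56.5 · log₁₀[(Σ P·[cation]ₒ + Σ P·[anion]ᵢ) / (Σ P·[cation]ᵢ + Σ P·[anion]ₒ)]
Numerator = 1×8.44 + 0.11×148 + 0.21×10.9 = 27.01
Denominator = 1×112 + 0.11×20.1 + 0.21×93.3 = 133.8
Vm = 56.5 · log₁₀(0.20185) = 56.5 × (-0.6950) = -39.27 mV

-39.3 mV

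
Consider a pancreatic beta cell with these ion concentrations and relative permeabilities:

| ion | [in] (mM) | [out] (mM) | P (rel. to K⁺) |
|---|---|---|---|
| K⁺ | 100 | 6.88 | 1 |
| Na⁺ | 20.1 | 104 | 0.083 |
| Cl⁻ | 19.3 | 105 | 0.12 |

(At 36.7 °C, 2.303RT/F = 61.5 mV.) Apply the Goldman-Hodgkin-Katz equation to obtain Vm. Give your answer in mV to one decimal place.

-49.6 mV

Vm = 61.5 · log₁₀[(Σ P·[cation]ₒ + Σ P·[anion]ᵢ) / (Σ P·[cation]ᵢ + Σ P·[anion]ₒ)]
Numerator = 1×6.88 + 0.083×104 + 0.12×19.3 = 17.83
Denominator = 1×100 + 0.083×20.1 + 0.12×105 = 114.3
Vm = 61.5 · log₁₀(0.15602) = 61.5 × (-0.8068) = -49.62 mV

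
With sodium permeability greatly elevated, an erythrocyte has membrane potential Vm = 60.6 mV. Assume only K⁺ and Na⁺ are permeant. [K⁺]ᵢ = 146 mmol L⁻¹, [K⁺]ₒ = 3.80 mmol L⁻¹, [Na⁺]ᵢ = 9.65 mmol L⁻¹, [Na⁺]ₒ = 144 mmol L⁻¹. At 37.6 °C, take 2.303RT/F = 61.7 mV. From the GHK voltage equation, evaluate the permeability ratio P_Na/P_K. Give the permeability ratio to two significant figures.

27

Let α = P_Na/P_K. GHK: Vm = 61.7·log₁₀[(Kₒ + α·Naₒ)/(Kᵢ + α·Naᵢ)].
10^(Vm/61.7) = 10^(60.6/61.7) = 9.5978
So 9.5978·(Kᵢ + α·Naᵢ) = Kₒ + α·Naₒ → α = (9.5978·146.0 − 3.8) / (144.0 − 9.5978·9.65)
α = (1401 − 3.8) / (144.0 − 92.62) = 1397/51.38 = 27.2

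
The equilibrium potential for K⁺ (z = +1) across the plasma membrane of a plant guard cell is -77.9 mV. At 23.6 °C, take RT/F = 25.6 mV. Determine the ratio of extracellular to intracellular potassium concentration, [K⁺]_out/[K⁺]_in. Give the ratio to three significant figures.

0.0477

ln([out]/[in]) = E·z/(25.6) = -77.9 × 1 / 25.6 = -3.0430
[out]/[in] = e^(-3.0430) = 0.04769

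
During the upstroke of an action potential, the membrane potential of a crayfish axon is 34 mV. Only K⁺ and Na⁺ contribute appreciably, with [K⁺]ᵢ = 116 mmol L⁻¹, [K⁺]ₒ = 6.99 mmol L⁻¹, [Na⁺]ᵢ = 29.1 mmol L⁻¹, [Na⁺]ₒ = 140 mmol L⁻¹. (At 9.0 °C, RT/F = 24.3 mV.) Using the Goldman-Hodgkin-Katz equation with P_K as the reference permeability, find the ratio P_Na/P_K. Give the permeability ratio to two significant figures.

21

Let α = P_Na/P_K. GHK: Vm = 24.3·ln[(Kₒ + α·Naₒ)/(Kᵢ + α·Naᵢ)].
e^(Vm/24.3) = e^(34.0/24.3) = 4.0519
So 4.0519·(Kᵢ + α·Naᵢ) = Kₒ + α·Naₒ → α = (4.0519·116.0 − 6.99) / (140.0 − 4.0519·29.1)
α = (470 − 6.99) / (140.0 − 117.9) = 463/22.09 = 20.96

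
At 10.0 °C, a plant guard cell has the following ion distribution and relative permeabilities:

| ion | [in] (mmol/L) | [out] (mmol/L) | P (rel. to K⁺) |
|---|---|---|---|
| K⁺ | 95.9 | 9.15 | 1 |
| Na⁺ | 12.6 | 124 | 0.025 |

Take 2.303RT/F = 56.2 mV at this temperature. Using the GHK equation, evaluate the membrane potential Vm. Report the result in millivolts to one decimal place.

-50.3 mV

Vm = 56.2 · log₁₀[(Σ P·[cation]ₒ + Σ P·[anion]ᵢ) / (Σ P·[cation]ᵢ + Σ P·[anion]ₒ)]
Numerator = 1×9.15 + 0.025×124 = 12.25
Denominator = 1×95.9 + 0.025×12.6 = 96.22
Vm = 56.2 · log₁₀(0.12732) = 56.2 × (-0.8951) = -50.30 mV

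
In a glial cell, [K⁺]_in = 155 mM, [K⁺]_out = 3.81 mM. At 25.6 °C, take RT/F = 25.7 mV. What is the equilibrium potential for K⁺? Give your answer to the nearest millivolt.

-95 mV

E = (25.7/z) · ln([K⁺]_out/[K⁺]_in) with z = +1.
= (25.7/1) · ln(3.81/155) = 25.70 · ln(0.02458)
= 25.70 · (-3.7058) = -95.24 mV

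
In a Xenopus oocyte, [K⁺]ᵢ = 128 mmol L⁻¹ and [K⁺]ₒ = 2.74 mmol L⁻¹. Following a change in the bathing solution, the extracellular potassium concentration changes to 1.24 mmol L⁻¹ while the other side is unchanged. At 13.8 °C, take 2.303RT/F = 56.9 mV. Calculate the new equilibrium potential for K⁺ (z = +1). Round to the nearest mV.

After the shift: [K⁺]_out = 1.24, [K⁺]_in = 128 mmol L⁻¹.
E_new = (56.9/1)·log₁₀(1.24/128) = 56.90 · (-2.0138) = -114.58 mV

-115 mV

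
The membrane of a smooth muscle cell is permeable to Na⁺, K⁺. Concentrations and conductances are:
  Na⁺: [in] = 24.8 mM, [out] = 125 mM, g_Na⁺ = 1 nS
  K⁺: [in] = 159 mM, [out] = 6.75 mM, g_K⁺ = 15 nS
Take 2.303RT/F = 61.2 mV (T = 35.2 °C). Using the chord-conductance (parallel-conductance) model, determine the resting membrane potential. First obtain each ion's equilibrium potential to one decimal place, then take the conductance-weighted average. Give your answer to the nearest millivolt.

E_Na⁺ = (61.2/1)·log₁₀(125/24.8) = 43.0 mV
E_K⁺ = (61.2/1)·log₁₀(6.75/159) = -84.0 mV
Vm = (Σ gᵢEᵢ)/(Σ gᵢ) = (1·43.0 + 15·-84.0) / (1 + 15)
= -1217.00 / 16 = -76.06 mV

-76 mV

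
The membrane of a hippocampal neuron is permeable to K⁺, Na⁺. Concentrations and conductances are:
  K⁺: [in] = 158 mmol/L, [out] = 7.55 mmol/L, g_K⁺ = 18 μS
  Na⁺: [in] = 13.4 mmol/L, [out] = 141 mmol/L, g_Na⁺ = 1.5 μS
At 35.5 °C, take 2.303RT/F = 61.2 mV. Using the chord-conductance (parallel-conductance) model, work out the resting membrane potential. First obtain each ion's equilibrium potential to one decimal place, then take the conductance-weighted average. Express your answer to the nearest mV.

-70 mV

E_K⁺ = (61.2/1)·log₁₀(7.55/158) = -80.8 mV
E_Na⁺ = (61.2/1)·log₁₀(141/13.4) = 62.6 mV
Vm = (Σ gᵢEᵢ)/(Σ gᵢ) = (18·-80.8 + 1.5·62.6) / (18 + 1.5)
= -1360.50 / 19.5 = -69.77 mV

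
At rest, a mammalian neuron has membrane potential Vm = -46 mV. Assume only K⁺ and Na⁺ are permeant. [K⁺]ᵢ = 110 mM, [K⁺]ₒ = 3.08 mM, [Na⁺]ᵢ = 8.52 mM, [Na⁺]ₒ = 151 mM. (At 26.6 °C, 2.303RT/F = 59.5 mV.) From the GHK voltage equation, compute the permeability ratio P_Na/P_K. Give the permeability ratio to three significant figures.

0.103

Let α = P_Na/P_K. GHK: Vm = 59.5·log₁₀[(Kₒ + α·Naₒ)/(Kᵢ + α·Naᵢ)].
10^(Vm/59.5) = 10^(-46.0/59.5) = 0.16861
So 0.16861·(Kᵢ + α·Naᵢ) = Kₒ + α·Naₒ → α = (0.16861·110.0 − 3.08) / (151.0 − 0.16861·8.52)
α = (18.55 − 3.08) / (151.0 − 1.437) = 15.47/149.6 = 0.1034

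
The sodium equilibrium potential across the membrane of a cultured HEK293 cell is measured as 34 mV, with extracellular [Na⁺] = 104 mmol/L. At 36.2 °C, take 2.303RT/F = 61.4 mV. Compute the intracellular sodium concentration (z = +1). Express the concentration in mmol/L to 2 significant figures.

29 mmol/L

Nernst: E = (61.4/1) · log₁₀([out]/[in]), so log₁₀([out]/[in]) = 34.0 × 1 / 61.4 = 0.5537.
[out]/[in] = 10^(0.5537) = 3.579.
[in] = 104 / 3.579 = 29.06 mmol/L.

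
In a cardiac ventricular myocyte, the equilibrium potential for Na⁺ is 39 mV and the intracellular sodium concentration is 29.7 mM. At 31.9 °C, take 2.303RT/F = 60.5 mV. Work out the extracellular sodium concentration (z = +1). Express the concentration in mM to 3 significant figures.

131 mM

Nernst: E = (60.5/1) · log₁₀([out]/[in]), so log₁₀([out]/[in]) = 39.0 × 1 / 60.5 = 0.6446.
[out]/[in] = 10^(0.6446) = 4.412.
[out] = 4.412 × 29.7 = 131 mM.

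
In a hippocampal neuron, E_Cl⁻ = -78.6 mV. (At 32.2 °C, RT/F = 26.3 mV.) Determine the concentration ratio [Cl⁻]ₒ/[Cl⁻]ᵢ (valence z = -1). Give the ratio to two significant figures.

20

ln([out]/[in]) = E·z/(26.3) = -78.6 × -1 / 26.3 = 2.9886
[out]/[in] = e^(2.9886) = 19.86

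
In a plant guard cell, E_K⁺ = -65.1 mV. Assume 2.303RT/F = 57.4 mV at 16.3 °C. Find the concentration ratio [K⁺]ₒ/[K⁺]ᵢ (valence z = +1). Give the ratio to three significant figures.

0.0734

log₁₀([out]/[in]) = E·z/(57.4) = -65.1 × 1 / 57.4 = -1.1341
[out]/[in] = 10^(-1.1341) = 0.07343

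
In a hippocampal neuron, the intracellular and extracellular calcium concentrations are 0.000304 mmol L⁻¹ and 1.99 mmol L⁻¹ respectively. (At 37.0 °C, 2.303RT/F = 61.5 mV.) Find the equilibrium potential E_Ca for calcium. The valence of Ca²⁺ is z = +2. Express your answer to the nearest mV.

117 mV

E = (61.5/z) · log₁₀([Ca²⁺]_out/[Ca²⁺]_in) with z = +2.
= (61.5/2) · log₁₀(1.99/0.000304) = 30.75 · log₁₀(6546)
= 30.75 · (3.8160) = 117.34 mV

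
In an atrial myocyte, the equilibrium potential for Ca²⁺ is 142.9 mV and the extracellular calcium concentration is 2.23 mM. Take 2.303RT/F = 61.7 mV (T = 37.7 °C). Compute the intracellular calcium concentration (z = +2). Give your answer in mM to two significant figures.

Nernst: E = (61.7/2) · log₁₀([out]/[in]), so log₁₀([out]/[in]) = 142.9 × 2 / 61.7 = 4.6321.
[out]/[in] = 10^(4.6321) = 4.286e+04.
[in] = 2.23 / 4.286e+04 = 5.203e-05 mM.

0.000052 mM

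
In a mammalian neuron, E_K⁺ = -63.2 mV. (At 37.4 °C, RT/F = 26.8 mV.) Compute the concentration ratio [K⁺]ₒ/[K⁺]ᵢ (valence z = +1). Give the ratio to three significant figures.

0.0946

ln([out]/[in]) = E·z/(26.8) = -63.2 × 1 / 26.8 = -2.3582
[out]/[in] = e^(-2.3582) = 0.09459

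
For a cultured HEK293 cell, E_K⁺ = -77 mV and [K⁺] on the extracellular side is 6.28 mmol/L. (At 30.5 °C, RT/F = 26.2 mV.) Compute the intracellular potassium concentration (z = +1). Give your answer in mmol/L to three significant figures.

Nernst: E = (26.2/1) · ln([out]/[in]), so ln([out]/[in]) = -77.0 × 1 / 26.2 = -2.9389.
[out]/[in] = e^(-2.9389) = 0.05292.
[in] = 6.28 / 0.05292 = 118.7 mmol/L.

119 mmol/L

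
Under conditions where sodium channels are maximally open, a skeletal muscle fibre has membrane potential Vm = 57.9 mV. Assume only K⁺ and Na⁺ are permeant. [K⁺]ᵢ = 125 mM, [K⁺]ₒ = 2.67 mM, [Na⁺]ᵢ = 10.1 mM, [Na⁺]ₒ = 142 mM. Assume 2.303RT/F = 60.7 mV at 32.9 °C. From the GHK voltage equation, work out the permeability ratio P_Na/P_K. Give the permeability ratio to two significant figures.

Let α = P_Na/P_K. GHK: Vm = 60.7·log₁₀[(Kₒ + α·Naₒ)/(Kᵢ + α·Naᵢ)].
10^(Vm/60.7) = 10^(57.9/60.7) = 8.9923
So 8.9923·(Kᵢ + α·Naᵢ) = Kₒ + α·Naₒ → α = (8.9923·125.0 − 2.67) / (142.0 − 8.9923·10.1)
α = (1124 − 2.67) / (142.0 − 90.82) = 1121/51.18 = 21.91

22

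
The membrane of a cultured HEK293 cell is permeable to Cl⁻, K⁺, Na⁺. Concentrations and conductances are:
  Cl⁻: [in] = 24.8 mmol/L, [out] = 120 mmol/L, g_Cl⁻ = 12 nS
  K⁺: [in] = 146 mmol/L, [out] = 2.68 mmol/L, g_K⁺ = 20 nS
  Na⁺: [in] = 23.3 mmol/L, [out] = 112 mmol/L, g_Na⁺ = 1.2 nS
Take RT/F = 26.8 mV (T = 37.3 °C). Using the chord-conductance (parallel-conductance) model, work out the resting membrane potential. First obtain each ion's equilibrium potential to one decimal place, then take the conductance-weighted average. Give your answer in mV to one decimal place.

E_Cl⁻ = (26.8/-1)·ln(120/24.8) = -42.3 mV
E_K⁺ = (26.8/1)·ln(2.68/146) = -107.1 mV
E_Na⁺ = (26.8/1)·ln(112/23.3) = 42.1 mV
Vm = (Σ gᵢEᵢ)/(Σ gᵢ) = (12·-42.3 + 20·-107.1 + 1.2·42.1) / (12 + 20 + 1.2)
= -2599.08 / 33.2 = -78.29 mV

-78.3 mV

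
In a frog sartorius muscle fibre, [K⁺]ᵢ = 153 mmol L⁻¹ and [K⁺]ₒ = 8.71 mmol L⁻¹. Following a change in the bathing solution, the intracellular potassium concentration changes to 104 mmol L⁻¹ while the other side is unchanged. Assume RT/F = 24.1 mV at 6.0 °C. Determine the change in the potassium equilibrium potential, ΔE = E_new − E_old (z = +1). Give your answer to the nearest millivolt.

E_old = (24.1/1)·ln(8.71/153) = -69.07 mV
E_new = (24.1/1)·ln(8.71/104) = -59.77 mV
ΔE = -59.77 − (-69.07) = 9.30 mV

9 mV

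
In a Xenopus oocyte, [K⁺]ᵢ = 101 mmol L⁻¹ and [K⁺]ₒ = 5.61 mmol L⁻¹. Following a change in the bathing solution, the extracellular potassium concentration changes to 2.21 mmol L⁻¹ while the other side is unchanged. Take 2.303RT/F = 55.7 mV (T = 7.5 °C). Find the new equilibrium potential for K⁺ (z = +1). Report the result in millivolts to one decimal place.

After the shift: [K⁺]_out = 2.21, [K⁺]_in = 101 mmol L⁻¹.
E_new = (55.7/1)·log₁₀(2.21/101) = 55.70 · (-1.6599) = -92.46 mV

-92.5 mV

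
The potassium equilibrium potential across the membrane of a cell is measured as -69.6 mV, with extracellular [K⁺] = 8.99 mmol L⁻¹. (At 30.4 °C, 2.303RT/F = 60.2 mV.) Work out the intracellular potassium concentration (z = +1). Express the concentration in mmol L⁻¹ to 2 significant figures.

130 mmol L⁻¹

Nernst: E = (60.2/1) · log₁₀([out]/[in]), so log₁₀([out]/[in]) = -69.6 × 1 / 60.2 = -1.1561.
[out]/[in] = 10^(-1.1561) = 0.0698.
[in] = 8.99 / 0.0698 = 128.8 mmol L⁻¹.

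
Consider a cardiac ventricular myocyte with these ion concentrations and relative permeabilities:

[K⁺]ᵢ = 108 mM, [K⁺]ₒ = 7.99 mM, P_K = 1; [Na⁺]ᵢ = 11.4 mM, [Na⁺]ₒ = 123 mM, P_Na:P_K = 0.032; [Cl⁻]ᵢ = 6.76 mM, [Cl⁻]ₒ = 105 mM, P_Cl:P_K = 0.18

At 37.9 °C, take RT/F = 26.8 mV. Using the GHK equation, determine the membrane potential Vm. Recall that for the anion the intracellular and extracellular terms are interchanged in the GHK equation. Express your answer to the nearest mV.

Vm = 26.8 · ln[(Σ P·[cation]ₒ + Σ P·[anion]ᵢ) / (Σ P·[cation]ᵢ + Σ P·[anion]ₒ)]
Numerator = 1×7.99 + 0.032×123 + 0.18×6.76 = 13.14
Denominator = 1×108 + 0.032×11.4 + 0.18×105 = 127.3
Vm = 26.8 · ln(0.10327) = 26.8 × (-2.2704) = -60.85 mV

-61 mV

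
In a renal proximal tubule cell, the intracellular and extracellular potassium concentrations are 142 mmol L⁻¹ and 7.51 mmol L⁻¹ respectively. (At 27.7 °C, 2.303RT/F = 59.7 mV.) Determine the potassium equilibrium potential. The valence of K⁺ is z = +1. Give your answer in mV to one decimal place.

-76.2 mV

E = (59.7/z) · log₁₀([K⁺]_out/[K⁺]_in) with z = +1.
= (59.7/1) · log₁₀(7.51/142) = 59.70 · log₁₀(0.05289)
= 59.70 · (-1.2766) = -76.22 mV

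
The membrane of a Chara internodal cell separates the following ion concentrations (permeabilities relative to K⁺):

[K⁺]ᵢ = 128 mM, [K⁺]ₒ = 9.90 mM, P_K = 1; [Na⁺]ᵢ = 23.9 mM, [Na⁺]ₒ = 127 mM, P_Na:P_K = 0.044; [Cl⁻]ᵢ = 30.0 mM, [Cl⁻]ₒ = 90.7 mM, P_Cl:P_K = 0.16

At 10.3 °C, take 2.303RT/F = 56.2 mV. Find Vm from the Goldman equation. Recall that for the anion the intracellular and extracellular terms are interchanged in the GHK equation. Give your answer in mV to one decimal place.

Vm = 56.2 · log₁₀[(Σ P·[cation]ₒ + Σ P·[anion]ᵢ) / (Σ P·[cation]ᵢ + Σ P·[anion]ₒ)]
Numerator = 1×9.90 + 0.044×127 + 0.16×30.0 = 20.29
Denominator = 1×128 + 0.044×23.9 + 0.16×90.7 = 143.6
Vm = 56.2 · log₁₀(0.14132) = 56.2 × (-0.8498) = -47.76 mV

-47.8 mV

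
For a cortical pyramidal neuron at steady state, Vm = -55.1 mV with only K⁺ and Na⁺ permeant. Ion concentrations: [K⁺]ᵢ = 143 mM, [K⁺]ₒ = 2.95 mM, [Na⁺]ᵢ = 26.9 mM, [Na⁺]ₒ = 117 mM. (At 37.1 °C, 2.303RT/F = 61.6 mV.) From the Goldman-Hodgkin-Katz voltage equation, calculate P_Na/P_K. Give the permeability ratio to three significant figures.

0.135

Let α = P_Na/P_K. GHK: Vm = 61.6·log₁₀[(Kₒ + α·Naₒ)/(Kᵢ + α·Naᵢ)].
10^(Vm/61.6) = 10^(-55.1/61.6) = 0.1275
So 0.1275·(Kᵢ + α·Naᵢ) = Kₒ + α·Naₒ → α = (0.1275·143.0 − 2.95) / (117.0 − 0.1275·26.9)
α = (18.23 − 2.95) / (117.0 − 3.43) = 15.28/113.6 = 0.1346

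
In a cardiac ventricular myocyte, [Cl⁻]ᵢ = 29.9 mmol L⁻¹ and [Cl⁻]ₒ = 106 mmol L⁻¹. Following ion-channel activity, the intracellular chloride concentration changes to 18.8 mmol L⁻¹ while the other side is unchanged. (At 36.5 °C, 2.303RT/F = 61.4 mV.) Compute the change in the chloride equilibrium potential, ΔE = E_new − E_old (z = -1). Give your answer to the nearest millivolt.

-12 mV

E_old = (61.4/-1)·log₁₀(106/29.9) = -33.75 mV
E_new = (61.4/-1)·log₁₀(106/18.8) = -46.12 mV
ΔE = -46.12 − (-33.75) = -12.37 mV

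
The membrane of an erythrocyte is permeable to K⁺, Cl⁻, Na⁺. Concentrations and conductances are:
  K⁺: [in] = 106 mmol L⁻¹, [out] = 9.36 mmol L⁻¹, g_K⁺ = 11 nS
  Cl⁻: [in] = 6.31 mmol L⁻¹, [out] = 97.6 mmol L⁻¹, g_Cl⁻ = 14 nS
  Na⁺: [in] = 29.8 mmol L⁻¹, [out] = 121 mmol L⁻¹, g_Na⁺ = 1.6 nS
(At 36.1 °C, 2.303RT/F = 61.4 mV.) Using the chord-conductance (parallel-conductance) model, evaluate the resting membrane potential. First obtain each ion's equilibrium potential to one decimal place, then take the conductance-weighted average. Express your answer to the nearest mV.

-63 mV

E_K⁺ = (61.4/1)·log₁₀(9.36/106) = -64.7 mV
E_Cl⁻ = (61.4/-1)·log₁₀(97.6/6.31) = -73.0 mV
E_Na⁺ = (61.4/1)·log₁₀(121/29.8) = 37.4 mV
Vm = (Σ gᵢEᵢ)/(Σ gᵢ) = (11·-64.7 + 14·-73.0 + 1.6·37.4) / (11 + 14 + 1.6)
= -1673.86 / 26.6 = -62.93 mV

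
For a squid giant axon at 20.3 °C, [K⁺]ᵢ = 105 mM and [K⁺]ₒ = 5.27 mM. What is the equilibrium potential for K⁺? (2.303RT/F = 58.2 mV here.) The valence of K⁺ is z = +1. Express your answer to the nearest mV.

-76 mV

E = (58.2/z) · log₁₀([K⁺]_out/[K⁺]_in) with z = +1.
= (58.2/1) · log₁₀(5.27/105) = 58.20 · log₁₀(0.05019)
= 58.20 · (-1.2994) = -75.62 mV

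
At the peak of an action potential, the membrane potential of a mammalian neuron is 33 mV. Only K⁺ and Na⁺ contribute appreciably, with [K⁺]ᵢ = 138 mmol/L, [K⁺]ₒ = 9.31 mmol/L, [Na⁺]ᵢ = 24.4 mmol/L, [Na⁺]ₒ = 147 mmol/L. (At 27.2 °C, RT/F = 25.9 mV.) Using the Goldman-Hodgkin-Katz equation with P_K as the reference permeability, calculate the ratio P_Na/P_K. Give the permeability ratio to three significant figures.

Let α = P_Na/P_K. GHK: Vm = 25.9·ln[(Kₒ + α·Naₒ)/(Kᵢ + α·Naᵢ)].
e^(Vm/25.9) = e^(33.0/25.9) = 3.5756
So 3.5756·(Kᵢ + α·Naᵢ) = Kₒ + α·Naₒ → α = (3.5756·138.0 − 9.31) / (147.0 − 3.5756·24.4)
α = (493.4 − 9.31) / (147.0 − 87.24) = 484.1/59.76 = 8.102

8.10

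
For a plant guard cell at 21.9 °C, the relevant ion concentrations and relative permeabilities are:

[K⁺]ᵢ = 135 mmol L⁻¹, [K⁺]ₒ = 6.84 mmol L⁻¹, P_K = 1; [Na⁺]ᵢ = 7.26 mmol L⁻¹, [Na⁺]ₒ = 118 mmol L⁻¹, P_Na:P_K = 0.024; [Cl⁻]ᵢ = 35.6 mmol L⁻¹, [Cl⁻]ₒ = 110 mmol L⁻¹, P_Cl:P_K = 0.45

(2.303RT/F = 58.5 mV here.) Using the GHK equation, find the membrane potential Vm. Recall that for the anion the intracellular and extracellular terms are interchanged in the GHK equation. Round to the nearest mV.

-50 mV

Vm = 58.5 · log₁₀[(Σ P·[cation]ₒ + Σ P·[anion]ᵢ) / (Σ P·[cation]ᵢ + Σ P·[anion]ₒ)]
Numerator = 1×6.84 + 0.024×118 + 0.45×35.6 = 25.69
Denominator = 1×135 + 0.024×7.26 + 0.45×110 = 184.7
Vm = 58.5 · log₁₀(0.13912) = 58.5 × (-0.8566) = -50.11 mV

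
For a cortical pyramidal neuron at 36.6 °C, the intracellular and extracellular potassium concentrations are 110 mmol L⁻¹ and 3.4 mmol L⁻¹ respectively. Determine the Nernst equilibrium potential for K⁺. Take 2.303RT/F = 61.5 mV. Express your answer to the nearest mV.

-93 mV

E = (61.5/z) · log₁₀([K⁺]_out/[K⁺]_in) with z = +1.
= (61.5/1) · log₁₀(3.4/110) = 61.50 · log₁₀(0.03091)
= 61.50 · (-1.5099) = -92.86 mV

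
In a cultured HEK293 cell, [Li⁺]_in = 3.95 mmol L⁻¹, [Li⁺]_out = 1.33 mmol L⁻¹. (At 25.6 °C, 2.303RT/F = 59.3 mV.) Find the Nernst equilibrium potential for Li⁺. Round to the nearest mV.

-28 mV

E = (59.3/z) · log₁₀([Li⁺]_out/[Li⁺]_in) with z = +1.
= (59.3/1) · log₁₀(1.33/3.95) = 59.30 · log₁₀(0.3367)
= 59.30 · (-0.4727) = -28.03 mV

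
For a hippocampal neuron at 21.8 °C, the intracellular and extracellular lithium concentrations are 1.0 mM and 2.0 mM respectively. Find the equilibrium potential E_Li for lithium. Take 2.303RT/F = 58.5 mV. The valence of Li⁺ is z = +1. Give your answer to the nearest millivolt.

E = (58.5/z) · log₁₀([Li⁺]_out/[Li⁺]_in) with z = +1.
= (58.5/1) · log₁₀(2.0/1.0) = 58.50 · log₁₀(2)
= 58.50 · (0.3010) = 17.61 mV

18 mV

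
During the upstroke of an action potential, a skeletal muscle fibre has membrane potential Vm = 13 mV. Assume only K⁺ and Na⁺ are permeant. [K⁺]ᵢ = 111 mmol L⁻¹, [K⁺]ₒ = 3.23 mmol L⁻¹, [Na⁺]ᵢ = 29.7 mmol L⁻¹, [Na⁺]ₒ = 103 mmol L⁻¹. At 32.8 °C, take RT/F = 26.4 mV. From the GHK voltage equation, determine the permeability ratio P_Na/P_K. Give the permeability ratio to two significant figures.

Let α = P_Na/P_K. GHK: Vm = 26.4·ln[(Kₒ + α·Naₒ)/(Kᵢ + α·Naᵢ)].
e^(Vm/26.4) = e^(13.0/26.4) = 1.6363
So 1.6363·(Kᵢ + α·Naᵢ) = Kₒ + α·Naₒ → α = (1.6363·111.0 − 3.23) / (103.0 − 1.6363·29.7)
α = (181.6 − 3.23) / (103.0 − 48.6) = 178.4/54.4 = 3.279

3.3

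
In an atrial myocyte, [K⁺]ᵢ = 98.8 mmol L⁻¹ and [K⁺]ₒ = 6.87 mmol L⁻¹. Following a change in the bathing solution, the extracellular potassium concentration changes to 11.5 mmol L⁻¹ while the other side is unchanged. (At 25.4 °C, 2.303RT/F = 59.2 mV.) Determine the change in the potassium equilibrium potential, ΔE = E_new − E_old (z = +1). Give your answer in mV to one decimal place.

E_old = (59.2/1)·log₁₀(6.87/98.8) = -68.54 mV
E_new = (59.2/1)·log₁₀(11.5/98.8) = -55.30 mV
ΔE = -55.30 − (-68.54) = 13.25 mV

13.2 mV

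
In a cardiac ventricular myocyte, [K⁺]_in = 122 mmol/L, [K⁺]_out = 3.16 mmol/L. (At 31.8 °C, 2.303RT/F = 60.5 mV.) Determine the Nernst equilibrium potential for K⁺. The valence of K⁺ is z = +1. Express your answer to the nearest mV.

-96 mV

E = (60.5/z) · log₁₀([K⁺]_out/[K⁺]_in) with z = +1.
= (60.5/1) · log₁₀(3.16/122) = 60.50 · log₁₀(0.0259)
= 60.50 · (-1.5867) = -95.99 mV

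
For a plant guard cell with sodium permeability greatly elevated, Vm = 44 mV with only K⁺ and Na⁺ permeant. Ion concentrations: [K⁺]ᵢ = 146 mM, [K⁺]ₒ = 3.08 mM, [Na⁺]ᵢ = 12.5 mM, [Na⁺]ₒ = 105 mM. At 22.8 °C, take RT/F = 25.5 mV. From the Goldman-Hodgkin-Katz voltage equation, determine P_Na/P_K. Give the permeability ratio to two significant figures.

23

Let α = P_Na/P_K. GHK: Vm = 25.5·ln[(Kₒ + α·Naₒ)/(Kᵢ + α·Naᵢ)].
e^(Vm/25.5) = e^(44.0/25.5) = 5.6153
So 5.6153·(Kᵢ + α·Naᵢ) = Kₒ + α·Naₒ → α = (5.6153·146.0 − 3.08) / (105.0 − 5.6153·12.5)
α = (819.8 − 3.08) / (105.0 − 70.19) = 816.7/34.81 = 23.46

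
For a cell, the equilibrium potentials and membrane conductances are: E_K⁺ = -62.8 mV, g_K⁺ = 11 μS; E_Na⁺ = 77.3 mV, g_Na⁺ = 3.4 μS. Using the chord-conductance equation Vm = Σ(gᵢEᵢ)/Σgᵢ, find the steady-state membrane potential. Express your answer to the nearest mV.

-30 mV

Σ gᵢEᵢ = 11·(-62.8) + 3.4·(77.3) = -427.98
Σ gᵢ = 11 + 3.4 = 14.4
Vm = -427.98 / 14.4 = -29.72 mV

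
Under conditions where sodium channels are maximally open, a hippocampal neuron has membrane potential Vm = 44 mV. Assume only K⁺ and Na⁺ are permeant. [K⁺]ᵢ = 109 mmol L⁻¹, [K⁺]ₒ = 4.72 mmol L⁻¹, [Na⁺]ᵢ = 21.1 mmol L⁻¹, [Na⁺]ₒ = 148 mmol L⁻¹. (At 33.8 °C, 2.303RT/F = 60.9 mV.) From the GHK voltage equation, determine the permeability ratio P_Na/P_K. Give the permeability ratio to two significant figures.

16

Let α = P_Na/P_K. GHK: Vm = 60.9·log₁₀[(Kₒ + α·Naₒ)/(Kᵢ + α·Naᵢ)].
10^(Vm/60.9) = 10^(44.0/60.9) = 5.2783
So 5.2783·(Kᵢ + α·Naᵢ) = Kₒ + α·Naₒ → α = (5.2783·109.0 − 4.72) / (148.0 − 5.2783·21.1)
α = (575.3 − 4.72) / (148.0 − 111.4) = 570.6/36.63 = 15.58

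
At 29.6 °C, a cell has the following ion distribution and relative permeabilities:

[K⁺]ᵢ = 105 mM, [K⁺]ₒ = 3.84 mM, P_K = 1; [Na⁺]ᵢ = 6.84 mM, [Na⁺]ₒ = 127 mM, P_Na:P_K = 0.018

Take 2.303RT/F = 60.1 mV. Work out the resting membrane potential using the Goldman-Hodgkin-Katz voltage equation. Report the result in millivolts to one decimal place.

-74.2 mV

Vm = 60.1 · log₁₀[(Σ P·[cation]ₒ + Σ P·[anion]ᵢ) / (Σ P·[cation]ᵢ + Σ P·[anion]ₒ)]
Numerator = 1×3.84 + 0.018×127 = 6.126
Denominator = 1×105 + 0.018×6.84 = 105.1
Vm = 60.1 · log₁₀(0.058275) = 60.1 × (-1.2345) = -74.19 mV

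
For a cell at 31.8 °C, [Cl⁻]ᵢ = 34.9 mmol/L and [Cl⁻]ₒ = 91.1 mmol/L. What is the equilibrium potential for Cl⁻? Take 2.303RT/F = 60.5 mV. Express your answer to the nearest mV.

-25 mV

E = (60.5/z) · log₁₀([Cl⁻]_out/[Cl⁻]_in) with z = -1.
For an anion, dividing by z = -1 reverses the sign.
= (60.5/-1) · log₁₀(91.1/34.9) = -60.50 · log₁₀(2.61)
= -60.50 · (0.4167) = -25.21 mV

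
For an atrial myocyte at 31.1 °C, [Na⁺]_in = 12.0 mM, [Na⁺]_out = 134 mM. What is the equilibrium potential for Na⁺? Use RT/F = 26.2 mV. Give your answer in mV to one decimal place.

63.2 mV

E = (26.2/z) · ln([Na⁺]_out/[Na⁺]_in) with z = +1.
= (26.2/1) · ln(134/12.0) = 26.20 · ln(11.17)
= 26.20 · (2.4129) = 63.22 mV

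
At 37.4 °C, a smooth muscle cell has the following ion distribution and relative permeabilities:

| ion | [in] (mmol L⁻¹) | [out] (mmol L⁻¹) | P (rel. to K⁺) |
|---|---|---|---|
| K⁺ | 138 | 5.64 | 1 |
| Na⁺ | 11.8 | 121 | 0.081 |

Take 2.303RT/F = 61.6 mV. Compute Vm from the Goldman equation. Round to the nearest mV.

-59 mV

Vm = 61.6 · log₁₀[(Σ P·[cation]ₒ + Σ P·[anion]ᵢ) / (Σ P·[cation]ᵢ + Σ P·[anion]ₒ)]
Numerator = 1×5.64 + 0.081×121 = 15.44
Denominator = 1×138 + 0.081×11.8 = 139
Vm = 61.6 · log₁₀(0.11112) = 61.6 × (-0.9542) = -58.78 mV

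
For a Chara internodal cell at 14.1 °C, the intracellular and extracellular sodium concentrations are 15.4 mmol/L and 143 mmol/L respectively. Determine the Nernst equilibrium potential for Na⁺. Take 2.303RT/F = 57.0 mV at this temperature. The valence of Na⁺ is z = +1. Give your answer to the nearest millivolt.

E = (57.0/z) · log₁₀([Na⁺]_out/[Na⁺]_in) with z = +1.
= (57.0/1) · log₁₀(143/15.4) = 57.00 · log₁₀(9.286)
= 57.00 · (0.9678) = 55.17 mV

55 mV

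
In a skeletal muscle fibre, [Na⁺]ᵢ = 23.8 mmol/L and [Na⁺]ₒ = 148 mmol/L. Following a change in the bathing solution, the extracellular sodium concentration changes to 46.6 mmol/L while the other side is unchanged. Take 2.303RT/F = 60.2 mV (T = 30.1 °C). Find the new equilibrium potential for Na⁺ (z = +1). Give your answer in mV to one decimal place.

After the shift: [Na⁺]_out = 46.6, [Na⁺]_in = 23.8 mmol/L.
E_new = (60.2/1)·log₁₀(46.6/23.8) = 60.20 · (0.2918) = 17.57 mV

17.6 mV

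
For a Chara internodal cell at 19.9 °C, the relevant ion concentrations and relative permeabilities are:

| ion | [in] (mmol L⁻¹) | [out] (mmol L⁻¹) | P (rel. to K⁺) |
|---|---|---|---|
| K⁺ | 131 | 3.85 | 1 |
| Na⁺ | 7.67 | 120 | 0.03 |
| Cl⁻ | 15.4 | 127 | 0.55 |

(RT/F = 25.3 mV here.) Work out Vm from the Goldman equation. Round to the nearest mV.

Vm = 25.3 · ln[(Σ P·[cation]ₒ + Σ P·[anion]ᵢ) / (Σ P·[cation]ᵢ + Σ P·[anion]ₒ)]
Numerator = 1×3.85 + 0.03×120 + 0.55×15.4 = 15.92
Denominator = 1×131 + 0.03×7.67 + 0.55×127 = 201.1
Vm = 25.3 · ln(0.079172) = 25.3 × (-2.5361) = -64.16 mV

-64 mV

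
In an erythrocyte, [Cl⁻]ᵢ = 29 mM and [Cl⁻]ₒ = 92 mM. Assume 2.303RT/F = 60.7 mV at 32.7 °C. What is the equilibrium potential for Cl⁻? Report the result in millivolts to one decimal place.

E = (60.7/z) · log₁₀([Cl⁻]_out/[Cl⁻]_in) with z = -1.
For an anion, dividing by z = -1 reverses the sign.
= (60.7/-1) · log₁₀(92/29) = -60.70 · log₁₀(3.172)
= -60.70 · (0.5014) = -30.43 mV

-30.4 mV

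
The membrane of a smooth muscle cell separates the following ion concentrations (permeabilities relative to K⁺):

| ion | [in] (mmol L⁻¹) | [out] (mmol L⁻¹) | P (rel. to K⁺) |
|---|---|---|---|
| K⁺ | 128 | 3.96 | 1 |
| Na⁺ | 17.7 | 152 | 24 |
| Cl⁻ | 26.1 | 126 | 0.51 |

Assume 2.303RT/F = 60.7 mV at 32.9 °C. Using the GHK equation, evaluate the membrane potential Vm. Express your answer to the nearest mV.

Vm = 60.7 · log₁₀[(Σ P·[cation]ₒ + Σ P·[anion]ᵢ) / (Σ P·[cation]ᵢ + Σ P·[anion]ₒ)]
Numerator = 1×3.96 + 24×152 + 0.51×26.1 = 3665
Denominator = 1×128 + 24×17.7 + 0.51×126 = 617.1
Vm = 60.7 · log₁₀(5.9399) = 60.7 × (0.7738) = 46.97 mV

47 mV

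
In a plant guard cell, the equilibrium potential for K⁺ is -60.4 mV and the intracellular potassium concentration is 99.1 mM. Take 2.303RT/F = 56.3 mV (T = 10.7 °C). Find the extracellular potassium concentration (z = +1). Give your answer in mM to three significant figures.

8.38 mM

Nernst: E = (56.3/1) · log₁₀([out]/[in]), so log₁₀([out]/[in]) = -60.4 × 1 / 56.3 = -1.0728.
[out]/[in] = 10^(-1.0728) = 0.08456.
[out] = 0.08456 × 99.1 = 8.38 mM.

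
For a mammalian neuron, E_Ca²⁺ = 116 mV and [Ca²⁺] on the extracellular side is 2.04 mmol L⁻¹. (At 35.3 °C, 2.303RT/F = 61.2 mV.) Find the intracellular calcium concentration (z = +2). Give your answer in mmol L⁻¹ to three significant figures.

Nernst: E = (61.2/2) · log₁₀([out]/[in]), so log₁₀([out]/[in]) = 116.0 × 2 / 61.2 = 3.7908.
[out]/[in] = 10^(3.7908) = 6178.
[in] = 2.04 / 6178 = 0.0003302 mmol L⁻¹.

0.000330 mmol L⁻¹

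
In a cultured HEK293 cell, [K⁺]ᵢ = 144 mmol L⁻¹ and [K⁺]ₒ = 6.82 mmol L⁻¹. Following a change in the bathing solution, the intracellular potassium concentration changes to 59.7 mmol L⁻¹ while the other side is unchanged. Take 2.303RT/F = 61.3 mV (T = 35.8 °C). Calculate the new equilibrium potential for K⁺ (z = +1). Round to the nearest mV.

After the shift: [K⁺]_out = 6.82, [K⁺]_in = 59.7 mmol L⁻¹.
E_new = (61.3/1)·log₁₀(6.82/59.7) = 61.30 · (-0.9422) = -57.76 mV

-58 mV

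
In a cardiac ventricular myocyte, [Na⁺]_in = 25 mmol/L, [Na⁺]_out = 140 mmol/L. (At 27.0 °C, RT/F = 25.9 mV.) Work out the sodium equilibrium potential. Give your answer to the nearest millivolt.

E = (25.9/z) · ln([Na⁺]_out/[Na⁺]_in) with z = +1.
= (25.9/1) · ln(140/25) = 25.90 · ln(5.6)
= 25.90 · (1.7228) = 44.62 mV

45 mV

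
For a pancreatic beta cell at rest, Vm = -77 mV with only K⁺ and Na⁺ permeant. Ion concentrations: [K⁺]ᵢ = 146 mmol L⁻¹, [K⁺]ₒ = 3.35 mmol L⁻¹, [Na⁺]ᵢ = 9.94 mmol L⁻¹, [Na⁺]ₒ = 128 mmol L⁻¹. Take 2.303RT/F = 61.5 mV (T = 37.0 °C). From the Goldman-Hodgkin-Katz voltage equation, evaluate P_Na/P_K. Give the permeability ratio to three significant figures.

Let α = P_Na/P_K. GHK: Vm = 61.5·log₁₀[(Kₒ + α·Naₒ)/(Kᵢ + α·Naᵢ)].
10^(Vm/61.5) = 10^(-77.0/61.5) = 0.055972
So 0.055972·(Kᵢ + α·Naᵢ) = Kₒ + α·Naₒ → α = (0.055972·146.0 − 3.35) / (128.0 − 0.055972·9.94)
α = (8.172 − 3.35) / (128.0 − 0.5564) = 4.822/127.4 = 0.03784

0.0378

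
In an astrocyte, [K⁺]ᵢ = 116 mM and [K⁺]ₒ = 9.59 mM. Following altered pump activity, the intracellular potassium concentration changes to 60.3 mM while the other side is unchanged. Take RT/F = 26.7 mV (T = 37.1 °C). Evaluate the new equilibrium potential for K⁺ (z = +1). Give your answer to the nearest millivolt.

After the shift: [K⁺]_out = 9.59, [K⁺]_in = 60.3 mM.
E_new = (26.7/1)·ln(9.59/60.3) = 26.70 · (-1.8386) = -49.09 mV

-49 mV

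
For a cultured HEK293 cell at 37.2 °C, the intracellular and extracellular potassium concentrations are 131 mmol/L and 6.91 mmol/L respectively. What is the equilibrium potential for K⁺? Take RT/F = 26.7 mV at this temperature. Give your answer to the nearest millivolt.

-79 mV

E = (26.7/z) · ln([K⁺]_out/[K⁺]_in) with z = +1.
= (26.7/1) · ln(6.91/131) = 26.70 · ln(0.05275)
= 26.70 · (-2.9422) = -78.56 mV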